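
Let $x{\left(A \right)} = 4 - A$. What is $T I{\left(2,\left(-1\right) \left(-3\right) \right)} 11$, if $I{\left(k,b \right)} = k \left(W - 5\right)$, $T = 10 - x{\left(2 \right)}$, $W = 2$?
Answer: $-528$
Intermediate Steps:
$T = 8$ ($T = 10 - \left(4 - 2\right) = 10 - 2 = 8$)
$I{\left(k,b \right)} = - 3 k$ ($I{\left(k,b \right)} = k \left(2 - 5\right) = k \left(-3\right) = - 3 k$)
$T I{\left(2,\left(-1\right) \left(-3\right) \right)} 11 = 8 \left(\left(-3\right) 2\right) 11 = 8 \left(-6\right) 11 = \left(-48\right) 11 = -528$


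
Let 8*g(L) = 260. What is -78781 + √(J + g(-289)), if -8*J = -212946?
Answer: -78781 + √106603/2 ≈ -78618.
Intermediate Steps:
J = 106473/4 (J = -⅛*(-212946) = 106473/4 ≈ 26618.)
g(L) = 65/2 (g(L) = (⅛)*260 = 65/2)
-78781 + √(J + g(-289)) = -78781 + √(106473/4 + 65/2) = -78781 + √(106603/4) = -78781 + √106603/2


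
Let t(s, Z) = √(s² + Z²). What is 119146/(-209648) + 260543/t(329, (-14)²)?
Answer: -59573/104824 + 260543*√2993/20951 ≈ 679.77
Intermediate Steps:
t(s, Z) = √(Z² + s²)
119146/(-209648) + 260543/t(329, (-14)²) = 119146/(-209648) + 260543/(√(((-14)²)² + 329²)) = 119146*(-1/209648) + 260543/(√(196² + 108241)) = -59573/104824 + 260543/(√(38416 + 108241)) = -59573/104824 + 260543/(√146657) = -59573/104824 + 260543/((7*√2993)) = -59573/104824 + 260543*(√2993/20951) = -59573/104824 + 260543*√2993/20951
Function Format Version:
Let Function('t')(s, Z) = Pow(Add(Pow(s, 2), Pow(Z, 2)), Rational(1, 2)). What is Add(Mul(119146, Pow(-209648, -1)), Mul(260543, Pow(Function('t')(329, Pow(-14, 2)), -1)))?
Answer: Add(Rational(-59573, 104824), Mul(Rational(260543, 20951), Pow(2993, Rational(1, 2)))) ≈ 679.77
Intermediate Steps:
Function('t')(s, Z) = Pow(Add(Pow(Z, 2), Pow(s, 2)), Rational(1, 2))
Add(Mul(119146, Pow(-209648, -1)), Mul(260543, Pow(Function('t')(329, Pow(-14, 2)), -1))) = Add(Mul(119146, Pow(-209648, -1)), Mul(260543, Pow(Pow(Add(Pow(Pow(-14, 2), 2), Pow(329, 2)), Rational(1, 2)), -1))) = Add(Mul(119146, Rational(-1, 209648)), Mul(260543, Pow(Pow(Add(Pow(196, 2), 108241), Rational(1, 2)), -1))) = Add(Rational(-59573, 104824), Mul(260543, Pow(Pow(Add(38416, 108241), Rational(1, 2)), -1))) = Add(Rational(-59573, 104824), Mul(260543, Pow(Pow(146657, Rational(1, 2)), -1))) = Add(Rational(-59573, 104824), Mul(260543, Pow(Mul(7, Pow(2993, Rational(1, 2))), -1))) = Add(Rational(-59573, 104824), Mul(260543, Mul(Rational(1, 20951), Pow(2993, Rational(1, 2))))) = Add(Rational(-59573, 104824), Mul(Rational(260543, 20951), Pow(2993, Rational(1, 2))))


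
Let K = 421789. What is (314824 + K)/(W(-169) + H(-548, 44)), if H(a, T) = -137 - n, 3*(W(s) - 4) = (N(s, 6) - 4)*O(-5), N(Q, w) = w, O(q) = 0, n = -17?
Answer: -736613/116 ≈ -6350.1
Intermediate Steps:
W(s) = 4 (W(s) = 4 + ((6 - 4)*0)/3 = 4 + (2*0)/3 = 4 + (⅓)*0 = 4 + 0 = 4)
H(a, T) = -120 (H(a, T) = -137 - 1*(-17) = -137 + 17 = -120)
(314824 + K)/(W(-169) + H(-548, 44)) = (314824 + 421789)/(4 - 120) = 736613/(-116) = 736613*(-1/116) = -736613/116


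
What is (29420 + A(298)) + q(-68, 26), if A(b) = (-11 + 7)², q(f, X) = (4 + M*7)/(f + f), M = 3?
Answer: 4003271/136 ≈ 29436.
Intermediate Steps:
q(f, X) = 25/(2*f) (q(f, X) = (4 + 3*7)/(f + f) = (4 + 21)/((2*f)) = 25*(1/(2*f)) = 25/(2*f))
A(b) = 16 (A(b) = (-4)² = 16)
(29420 + A(298)) + q(-68, 26) = (29420 + 16) + (25/2)/(-68) = 29436 + (25/2)*(-1/68) = 29436 - 25/136 = 4003271/136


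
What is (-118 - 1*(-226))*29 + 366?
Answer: 3498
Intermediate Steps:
(-118 - 1*(-226))*29 + 366 = (-118 + 226)*29 + 366 = 108*29 + 366 = 3132 + 366 = 3498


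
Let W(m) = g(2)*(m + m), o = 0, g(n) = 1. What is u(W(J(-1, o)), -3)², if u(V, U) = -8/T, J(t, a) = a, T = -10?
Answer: 16/25 ≈ 0.64000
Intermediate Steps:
W(m) = 2*m (W(m) = 1*(m + m) = 1*(2*m) = 2*m)
u(V, U) = ⅘ (u(V, U) = -8/(-10) = -8*(-⅒) = ⅘)
u(W(J(-1, o)), -3)² = (⅘)² = 16/25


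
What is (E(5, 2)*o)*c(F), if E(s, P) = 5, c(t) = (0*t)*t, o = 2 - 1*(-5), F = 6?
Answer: 0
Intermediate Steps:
o = 7 (o = 2 + 5 = 7)
c(t) = 0 (c(t) = 0*t = 0)
(E(5, 2)*o)*c(F) = (5*7)*0 = 35*0 = 0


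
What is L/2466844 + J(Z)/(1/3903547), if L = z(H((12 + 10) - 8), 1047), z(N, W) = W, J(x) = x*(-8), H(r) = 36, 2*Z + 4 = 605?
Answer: -23149177355584825/2466844 ≈ -9.3841e+9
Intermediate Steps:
Z = 601/2 (Z = -2 + (½)*605 = -2 + 605/2 = 601/2 ≈ 300.50)
J(x) = -8*x
L = 1047
L/2466844 + J(Z)/(1/3903547) = 1047/2466844 + (-8*601/2)/(1/3903547) = 1047*(1/2466844) - 2404/1/3903547 = 1047/2466844 - 2404*3903547 = 1047/2466844 - 9384126988 = -23149177355584825/2466844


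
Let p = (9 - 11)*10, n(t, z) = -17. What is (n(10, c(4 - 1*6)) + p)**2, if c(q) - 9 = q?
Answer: 1369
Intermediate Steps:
c(q) = 9 + q
p = -20 (p = -2*10 = -20)
(n(10, c(4 - 1*6)) + p)**2 = (-17 - 20)**2 = (-37)**2 = 1369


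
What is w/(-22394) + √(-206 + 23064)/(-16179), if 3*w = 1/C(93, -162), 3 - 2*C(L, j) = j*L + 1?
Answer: -1/506149188 - √22858/16179 ≈ -0.0093447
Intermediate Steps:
C(L, j) = 1 - L*j/2 (C(L, j) = 3/2 - (j*L + 1)/2 = 3/2 - (L*j + 1)/2 = 3/2 - (1 + L*j)/2 = 3/2 + (-½ - L*j/2) = 1 - L*j/2)
w = 1/22602 (w = 1/(3*(1 - ½*93*(-162))) = 1/(3*(1 + 7533)) = (⅓)/7534 = (⅓)*(1/7534) = 1/22602 ≈ 4.4244e-5)
w/(-22394) + √(-206 + 23064)/(-16179) = (1/22602)/(-22394) + √(-206 + 23064)/(-16179) = (1/22602)*(-1/22394) + √22858*(-1/16179) = -1/506149188 - √22858/16179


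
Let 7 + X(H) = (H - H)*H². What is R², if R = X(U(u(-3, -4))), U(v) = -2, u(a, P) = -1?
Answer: 49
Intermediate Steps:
X(H) = -7 (X(H) = -7 + (H - H)*H² = -7 + 0*H² = -7 + 0 = -7)
R = -7
R² = (-7)² = 49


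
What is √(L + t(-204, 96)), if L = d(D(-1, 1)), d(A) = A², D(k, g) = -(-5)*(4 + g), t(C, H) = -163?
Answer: √462 ≈ 21.494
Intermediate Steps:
D(k, g) = 20 + 5*g (D(k, g) = -(-20 - 5*g) = 20 + 5*g)
L = 625 (L = (20 + 5*1)² = (20 + 5)² = 25² = 625)
√(L + t(-204, 96)) = √(625 - 163) = √462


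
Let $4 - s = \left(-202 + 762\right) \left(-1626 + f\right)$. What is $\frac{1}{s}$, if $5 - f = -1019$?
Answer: $\frac{1}{337124} \approx 2.9663 \cdot 10^{-6}$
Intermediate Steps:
$f = 1024$ ($f = 5 - -1019 = 5 + 1019 = 1024$)
$s = 337124$ ($s = 4 - \left(-202 + 762\right) \left(-1626 + 1024\right) = 4 - 560 \left(-602\right) = 4 - -337120 = 4 + 337120 = 337124$)
$\frac{1}{s} = \frac{1}{337124}$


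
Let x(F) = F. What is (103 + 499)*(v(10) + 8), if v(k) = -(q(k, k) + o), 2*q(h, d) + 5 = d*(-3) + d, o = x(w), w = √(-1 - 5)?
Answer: 12341 - 602*I*√6 ≈ 12341.0 - 1474.6*I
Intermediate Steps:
w = I*√6 (w = √(-6) = I*√6 ≈ 2.4495*I)
o = I*√6 ≈ 2.4495*I
q(h, d) = -5/2 - d (q(h, d) = -5/2 + (d*(-3) + d)/2 = -5/2 + (-3*d + d)/2 = -5/2 + (-2*d)/2 = -5/2 - d)
v(k) = 5/2 + k - I*√6 (v(k) = -((-5/2 - k) + I*√6) = -(-5/2 - k + I*√6) = 5/2 + k - I*√6)
(103 + 499)*(v(10) + 8) = (103 + 499)*((5/2 + 10 - I*√6) + 8) = 602*((25/2 - I*√6) + 8) = 602*(41/2 - I*√6) = 12341 - 602*I*√6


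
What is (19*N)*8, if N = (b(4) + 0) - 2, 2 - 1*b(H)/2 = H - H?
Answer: 304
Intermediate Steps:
b(H) = 4 (b(H) = 4 - 2*(H - H) = 4 - 2*0 = 4 + 0 = 4)
N = 2 (N = (4 + 0) - 2 = 4 - 2 = 2)
(19*N)*8 = (19*2)*8 = 38*8 = 304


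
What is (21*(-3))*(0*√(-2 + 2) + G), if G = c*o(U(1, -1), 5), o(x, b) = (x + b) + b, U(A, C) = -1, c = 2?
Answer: -1134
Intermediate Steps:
o(x, b) = x + 2*b (o(x, b) = (b + x) + b = x + 2*b)
G = 18 (G = 2*(-1 + 2*5) = 2*(-1 + 10) = 2*9 = 18)
(21*(-3))*(0*√(-2 + 2) + G) = (21*(-3))*(0*√(-2 + 2) + 18) = -63*(0*√0 + 18) = -63*(0*0 + 18) = -63*(0 + 18) = -63*18 = -1134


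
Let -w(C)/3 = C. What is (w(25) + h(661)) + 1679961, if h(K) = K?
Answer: 1680547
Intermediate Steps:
w(C) = -3*C
(w(25) + h(661)) + 1679961 = (-3*25 + 661) + 1679961 = (-75 + 661) + 1679961 = 586 + 1679961 = 1680547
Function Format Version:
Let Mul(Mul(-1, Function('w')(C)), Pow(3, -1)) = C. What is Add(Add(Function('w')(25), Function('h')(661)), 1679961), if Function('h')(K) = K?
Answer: 1680547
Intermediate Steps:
Function('w')(C) = Mul(-3, C)
Add(Add(Function('w')(25), Function('h')(661)), 1679961) = Add(Add(Mul(-3, 25), 661), 1679961) = Add(Add(-75, 661), 1679961) = Add(586, 1679961) = 1680547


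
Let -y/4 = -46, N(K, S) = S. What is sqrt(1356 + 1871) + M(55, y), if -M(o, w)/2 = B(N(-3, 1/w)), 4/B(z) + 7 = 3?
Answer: 2 + sqrt(3227) ≈ 58.807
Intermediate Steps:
B(z) = -1 (B(z) = 4/(-7 + 3) = 4/(-4) = 4*(-1/4) = -1)
y = 184 (y = -4*(-46) = 184)
M(o, w) = 2 (M(o, w) = -2*(-1) = 2)
sqrt(1356 + 1871) + M(55, y) = sqrt(1356 + 1871) + 2 = sqrt(3227) + 2 = 2 + sqrt(3227)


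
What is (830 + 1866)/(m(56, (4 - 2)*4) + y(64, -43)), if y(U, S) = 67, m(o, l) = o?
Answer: 2696/123 ≈ 21.919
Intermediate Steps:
(830 + 1866)/(m(56, (4 - 2)*4) + y(64, -43)) = (830 + 1866)/(56 + 67) = 2696/123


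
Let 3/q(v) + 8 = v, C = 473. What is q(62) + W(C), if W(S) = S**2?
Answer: 4027123/18 ≈ 2.2373e+5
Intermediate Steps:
q(v) = 3/(-8 + v)
q(62) + W(C) = 3/(-8 + 62) + 473**2 = 3/54 + 223729 = 3*(1/54) + 223729 = 1/18 + 223729 = 4027123/18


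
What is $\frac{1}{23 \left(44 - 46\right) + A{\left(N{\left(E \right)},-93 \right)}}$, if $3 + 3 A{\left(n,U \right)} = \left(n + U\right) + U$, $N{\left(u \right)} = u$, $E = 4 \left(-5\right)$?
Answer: $- \frac{3}{347} \approx -0.0086455$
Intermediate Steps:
$E = -20$
$A{\left(n,U \right)} = -1 + \frac{n}{3} + \frac{2 U}{3}$ ($A{\left(n,U \right)} = -1 + \frac{\left(n + U\right) + U}{3} = -1 + \frac{\left(U + n\right) + U}{3} = -1 + \frac{n + 2 U}{3} = -1 + \left(\frac{n}{3} + \frac{2 U}{3}\right) = -1 + \frac{n}{3} + \frac{2 U}{3}$)
$\frac{1}{23 \left(44 - 46\right) + A{\left(N{\left(E \right)},-93 \right)}} = \frac{1}{23 \left(44 - 46\right) + \left(-1 + \frac{1}{3} \left(-20\right) + \frac{2}{3} \left(-93\right)\right)} = \frac{1}{23 \left(-2\right) - \frac{209}{3}} = \frac{1}{-46 - \frac{209}{3}} = \frac{1}{- \frac{347}{3}} = - \frac{3}{347}$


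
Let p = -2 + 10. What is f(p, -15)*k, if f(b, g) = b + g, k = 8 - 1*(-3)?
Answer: -77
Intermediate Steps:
k = 11 (k = 8 + 3 = 11)
p = 8
f(p, -15)*k = (8 - 15)*11 = -7*11 = -77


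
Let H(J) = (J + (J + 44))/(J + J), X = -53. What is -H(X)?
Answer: -31/53 ≈ -0.58491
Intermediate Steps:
H(J) = (44 + 2*J)/(2*J) (H(J) = (J + (44 + J))/((2*J)) = (44 + 2*J)*(1/(2*J)) = (44 + 2*J)/(2*J))
-H(X) = -(22 - 53)/(-53) = -(-1)*(-31)/53 = -1*31/53 = -31/53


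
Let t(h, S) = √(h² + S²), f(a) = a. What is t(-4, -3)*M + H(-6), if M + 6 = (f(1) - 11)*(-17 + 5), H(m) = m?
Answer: 564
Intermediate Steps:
t(h, S) = √(S² + h²)
M = 114 (M = -6 + (1 - 11)*(-17 + 5) = -6 - 10*(-12) = -6 + 120 = 114)
t(-4, -3)*M + H(-6) = √((-3)² + (-4)²)*114 - 6 = √(9 + 16)*114 - 6 = √25*114 - 6 = 5*114 - 6 = 570 - 6 = 564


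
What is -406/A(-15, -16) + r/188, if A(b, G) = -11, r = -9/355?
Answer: 27096341/734140 ≈ 36.909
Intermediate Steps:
r = -9/355 (r = -9*1/355 = -9/355 ≈ -0.025352)
-406/A(-15, -16) + r/188 = -406/(-11) - 9/355/188 = -406*(-1/11) - 9/355*1/188 = 406/11 - 9/66740 = 27096341/734140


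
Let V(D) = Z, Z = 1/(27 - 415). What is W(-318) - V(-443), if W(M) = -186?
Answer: -72167/388 ≈ -186.00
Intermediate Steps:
Z = -1/388 (Z = 1/(-388) = -1/388 ≈ -0.0025773)
V(D) = -1/388
W(-318) - V(-443) = -186 - 1*(-1/388) = -186 + 1/388 = -72167/388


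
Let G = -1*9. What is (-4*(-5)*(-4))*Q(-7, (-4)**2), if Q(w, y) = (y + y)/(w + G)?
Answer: 160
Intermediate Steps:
G = -9
Q(w, y) = 2*y/(-9 + w) (Q(w, y) = (y + y)/(w - 9) = (2*y)/(-9 + w) = 2*y/(-9 + w))
(-4*(-5)*(-4))*Q(-7, (-4)**2) = (-4*(-5)*(-4))*(2*(-4)**2/(-9 - 7)) = (20*(-4))*(2*16/(-16)) = -160*16*(-1)/16 = -80*(-2) = 160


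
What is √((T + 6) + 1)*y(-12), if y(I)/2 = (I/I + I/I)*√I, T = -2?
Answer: 8*I*√15 ≈ 30.984*I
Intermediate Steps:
y(I) = 4*√I (y(I) = 2*((I/I + I/I)*√I) = 2*((1 + 1)*√I) = 2*(2*√I) = 4*√I)
√((T + 6) + 1)*y(-12) = √((-2 + 6) + 1)*(4*√(-12)) = √(4 + 1)*(4*(2*I*√3)) = √5*(8*I*√3) = 8*I*√15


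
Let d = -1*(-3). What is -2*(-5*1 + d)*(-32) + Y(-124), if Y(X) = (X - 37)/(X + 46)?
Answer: -9823/78 ≈ -125.94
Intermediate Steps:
d = 3
Y(X) = (-37 + X)/(46 + X)
-2*(-5*1 + d)*(-32) + Y(-124) = -2*(-5*1 + 3)*(-32) + (-37 - 124)/(46 - 124) = -2*(-5 + 3)*(-32) - 161/(-78) = -2*(-2)*(-32) - 1/78*(-161) = 4*(-32) + 161/78 = -128 + 161/78 = -9823/78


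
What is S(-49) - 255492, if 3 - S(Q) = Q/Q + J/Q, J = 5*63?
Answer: -1788385/7 ≈ -2.5548e+5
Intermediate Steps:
J = 315
S(Q) = 2 - 315/Q (S(Q) = 3 - (Q/Q + 315/Q) = 3 - (1 + 315/Q) = 3 + (-1 - 315/Q) = 2 - 315/Q)
S(-49) - 255492 = (2 - 315/(-49)) - 255492 = (2 - 315*(-1/49)) - 255492 = (2 + 45/7) - 255492 = 59/7 - 255492 = -1788385/7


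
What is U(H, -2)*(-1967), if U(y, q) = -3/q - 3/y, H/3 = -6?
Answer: -9835/3 ≈ -3278.3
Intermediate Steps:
H = -18 (H = 3*(-6) = -18)
U(H, -2)*(-1967) = (-3/(-2) - 3/(-18))*(-1967) = (-3*(-1/2) - 3*(-1/18))*(-1967) = (3/2 + 1/6)*(-1967) = (5/3)*(-1967) = -9835/3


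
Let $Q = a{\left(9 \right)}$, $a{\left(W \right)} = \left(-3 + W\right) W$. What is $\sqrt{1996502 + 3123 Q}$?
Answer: $2 \sqrt{541286} \approx 1471.4$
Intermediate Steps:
$a{\left(W \right)} = W \left(-3 + W\right)$
$Q = 54$ ($Q = 9 \left(-3 + 9\right) = 9 \cdot 6 = 54$)
$\sqrt{1996502 + 3123 Q} = \sqrt{1996502 + 3123 \cdot 54} = \sqrt{1996502 + 168642} = \sqrt{2165144} = 2 \sqrt{541286}$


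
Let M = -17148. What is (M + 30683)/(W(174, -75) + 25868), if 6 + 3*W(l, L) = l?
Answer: 13535/25924 ≈ 0.52210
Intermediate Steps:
W(l, L) = -2 + l/3
(M + 30683)/(W(174, -75) + 25868) = (-17148 + 30683)/((-2 + (⅓)*174) + 25868) = 13535/((-2 + 58) + 25868) = 13535/(56 + 25868) = 13535/25924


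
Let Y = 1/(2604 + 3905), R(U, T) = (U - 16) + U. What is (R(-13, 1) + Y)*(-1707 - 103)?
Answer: 494812370/6509 ≈ 76020.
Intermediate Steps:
R(U, T) = -16 + 2*U (R(U, T) = (-16 + U) + U = -16 + 2*U)
Y = 1/6509 ≈ 0.00015363
(R(-13, 1) + Y)*(-1707 - 103) = ((-16 + 2*(-13)) + 1/6509)*(-1707 - 103) = ((-16 - 26) + 1/6509)*(-1810) = (-42 + 1/6509)*(-1810) = -273377/6509*(-1810) = 494812370/6509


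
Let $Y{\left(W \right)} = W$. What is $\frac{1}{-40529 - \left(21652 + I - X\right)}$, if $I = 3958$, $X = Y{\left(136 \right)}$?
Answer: $- \frac{1}{66003} \approx -1.5151 \cdot 10^{-5}$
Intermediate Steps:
$X = 136$
$\frac{1}{-40529 - \left(21652 + I - X\right)} = \frac{1}{-40529 + \left(\left(-22809 + 136\right) + \left(8934 - \left(3958 - -7777\right)\right)\right)} = \frac{1}{-40529 + \left(-22673 + \left(8934 - \left(3958 + 7777\right)\right)\right)} = \frac{1}{-40529 + \left(-22673 + \left(8934 - 11735\right)\right)} = \frac{1}{-40529 - 25474} = \frac{1}{-66003} = - \frac{1}{66003}$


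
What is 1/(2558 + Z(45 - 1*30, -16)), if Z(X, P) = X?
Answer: 1/2573 ≈ 0.00038865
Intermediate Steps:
1/(2558 + Z(45 - 1*30, -16)) = 1/(2558 + (45 - 1*30)) = 1/(2558 + (45 - 30)) = 1/(2558 + 15) = 1/2573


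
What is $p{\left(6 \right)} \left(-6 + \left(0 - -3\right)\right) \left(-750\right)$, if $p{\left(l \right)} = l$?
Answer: $13500$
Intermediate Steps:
$p{\left(6 \right)} \left(-6 + \left(0 - -3\right)\right) \left(-750\right) = 6 \left(-6 + \left(0 - -3\right)\right) \left(-750\right) = 6 \left(-6 + \left(0 + 3\right)\right) \left(-750\right) = 6 \left(-6 + 3\right) \left(-750\right) = 6 \left(-3\right) \left(-750\right) = \left(-18\right) \left(-750\right) = 13500$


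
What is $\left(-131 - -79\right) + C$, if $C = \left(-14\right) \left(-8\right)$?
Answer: $60$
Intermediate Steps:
$C = 112$
$\left(-131 - -79\right) + C = \left(-131 - -79\right) + 112 = \left(-131 + 79\right) + 112 = -52 + 112 = 60$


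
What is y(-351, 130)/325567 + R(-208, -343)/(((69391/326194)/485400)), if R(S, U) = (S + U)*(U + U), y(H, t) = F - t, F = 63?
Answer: 2783516452150436477429/3227345671 ≈ 8.6248e+11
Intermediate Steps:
y(H, t) = 63 - t
R(S, U) = 2*U*(S + U) (R(S, U) = (S + U)*(2*U) = 2*U*(S + U))
y(-351, 130)/325567 + R(-208, -343)/(((69391/326194)/485400)) = (63 - 1*130)/325567 + (2*(-343)*(-208 - 343))/(((69391/326194)/485400)) = (63 - 130)*(1/325567) + (2*(-343)*(-551))/(((69391*(1/326194))*(1/485400))) = -67*1/325567 + 377986/(((69391/326194)*(1/485400))) = -67/325567 + 377986/(69391/158334567600) = -67/325567 + 377986*(158334567600/69391) = -67/325567 + 8549749981264800/9913 = 2783516452150436477429/3227345671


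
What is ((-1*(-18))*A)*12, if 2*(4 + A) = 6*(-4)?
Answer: -3456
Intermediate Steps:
A = -16 (A = -4 + (6*(-4))/2 = -4 + (½)*(-24) = -4 - 12 = -16)
((-1*(-18))*A)*12 = (-1*(-18)*(-16))*12 = (18*(-16))*12 = -288*12 = -3456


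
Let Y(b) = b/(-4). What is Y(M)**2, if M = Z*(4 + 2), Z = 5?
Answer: 225/4 ≈ 56.250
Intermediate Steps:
M = 30 (M = 5*(4 + 2) = 5*6 = 30)
Y(b) = -b/4 (Y(b) = b*(-1/4) = -b/4)
Y(M)**2 = (-1/4*30)**2 = (-15/2)**2 = 225/4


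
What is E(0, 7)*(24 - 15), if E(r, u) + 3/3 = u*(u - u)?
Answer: -9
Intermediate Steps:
E(r, u) = -1 (E(r, u) = -1 + u*(u - u) = -1 + u*0 = -1 + 0 = -1)
E(0, 7)*(24 - 15) = -(24 - 15) = -1*9 = -9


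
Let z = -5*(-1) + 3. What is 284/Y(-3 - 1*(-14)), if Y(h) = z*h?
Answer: 71/22 ≈ 3.2273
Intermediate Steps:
z = 8 (z = 5 + 3 = 8)
Y(h) = 8*h
284/Y(-3 - 1*(-14)) = 284/((8*(-3 - 1*(-14)))) = 284/((8*(-3 + 14))) = 284/((8*11)) = 284/88 = 284*(1/88) = 71/22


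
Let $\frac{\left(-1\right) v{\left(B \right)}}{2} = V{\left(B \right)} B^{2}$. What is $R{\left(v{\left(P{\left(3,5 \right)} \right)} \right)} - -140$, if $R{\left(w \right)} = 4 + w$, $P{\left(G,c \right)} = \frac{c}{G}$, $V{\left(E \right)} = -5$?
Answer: $\frac{1546}{9} \approx 171.78$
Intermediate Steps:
$v{\left(B \right)} = 10 B^{2}$ ($v{\left(B \right)} = - 2 \left(- 5 B^{2}\right) = 10 B^{2}$)
$R{\left(v{\left(P{\left(3,5 \right)} \right)} \right)} - -140 = \left(4 + 10 \left(\frac{5}{3}\right)^{2}\right) - -140 = \left(4 + 10 \left(5 \cdot \frac{1}{3}\right)^{2}\right) + 140 = \left(4 + 10 \left(\frac{5}{3}\right)^{2}\right) + 140 = \left(4 + 10 \cdot \frac{25}{9}\right) + 140 = \left(4 + \frac{250}{9}\right) + 140 = \frac{286}{9} + 140 = \frac{1546}{9}$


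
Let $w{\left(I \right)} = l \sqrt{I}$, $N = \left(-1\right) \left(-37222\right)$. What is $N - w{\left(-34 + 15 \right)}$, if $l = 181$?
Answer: $37222 - 181 i \sqrt{19} \approx 37222.0 - 788.96 i$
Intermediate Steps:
$N = 37222$
$w{\left(I \right)} = 181 \sqrt{I}$
$N - w{\left(-34 + 15 \right)} = 37222 - 181 \sqrt{-34 + 15} = 37222 - 181 \sqrt{-19} = 37222 - 181 i \sqrt{19}$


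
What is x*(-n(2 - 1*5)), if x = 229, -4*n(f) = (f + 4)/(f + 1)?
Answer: -229/8 ≈ -28.625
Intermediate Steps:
n(f) = -(4 + f)/(4*(1 + f)) (n(f) = -(f + 4)/(4*(f + 1)) = -(4 + f)/(4*(1 + f)))
x*(-n(2 - 1*5)) = 229*(-(-4 - (2 - 1*5))/(4*(1 + (2 - 1*5)))) = 229*(-(-4 - (2 - 5))/(4*(1 + (2 - 5)))) = 229*(-(-4 - 1*(-3))/(4*(1 - 3))) = 229*(-(-4 + 3)/(4*(-2))) = 229*(-(-1)*(-1)/(4*2)) = 229*(-1*⅛) = 229*(-⅛) = -229/8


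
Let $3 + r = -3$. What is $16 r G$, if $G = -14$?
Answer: $1344$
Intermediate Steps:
$r = -6$ ($r = -3 - 3 = -6$)
$16 r G = 16 \left(-6\right) \left(-14\right) = \left(-96\right) \left(-14\right) = 1344$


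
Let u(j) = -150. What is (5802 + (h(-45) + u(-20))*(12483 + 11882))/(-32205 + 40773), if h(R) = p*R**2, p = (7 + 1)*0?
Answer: -17887/42 ≈ -425.88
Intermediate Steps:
p = 0 (p = 8*0 = 0)
h(R) = 0 (h(R) = 0*R**2 = 0)
(5802 + (h(-45) + u(-20))*(12483 + 11882))/(-32205 + 40773) = (5802 + (0 - 150)*(12483 + 11882))/(-32205 + 40773) = (5802 - 150*24365)/8568 = (5802 - 3654750)*(1/8568) = -3648948*1/8568 = -17887/42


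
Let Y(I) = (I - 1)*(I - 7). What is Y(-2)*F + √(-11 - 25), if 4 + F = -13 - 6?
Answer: -621 + 6*I ≈ -621.0 + 6.0*I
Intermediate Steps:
Y(I) = (-1 + I)*(-7 + I)
F = -23 (F = -4 + (-13 - 6) = -4 - 19 = -23)
Y(-2)*F + √(-11 - 25) = (7 + (-2)² - 8*(-2))*(-23) + √(-11 - 25) = (7 + 4 + 16)*(-23) + √(-36) = 27*(-23) + 6*I = -621 + 6*I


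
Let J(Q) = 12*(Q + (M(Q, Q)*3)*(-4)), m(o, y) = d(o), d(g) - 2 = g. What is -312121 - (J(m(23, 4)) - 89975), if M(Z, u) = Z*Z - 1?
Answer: -132590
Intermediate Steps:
d(g) = 2 + g
M(Z, u) = -1 + Z² (M(Z, u) = Z² - 1 = -1 + Z²)
m(o, y) = 2 + o
J(Q) = 144 - 144*Q² + 12*Q (J(Q) = 12*(Q + ((-1 + Q²)*3)*(-4)) = 12*(Q + (-3 + 3*Q²)*(-4)) = 12*(Q + (12 - 12*Q²)) = 12*(12 + Q - 12*Q²) = 144 - 144*Q² + 12*Q)
-312121 - (J(m(23, 4)) - 89975) = -312121 - ((144 - 144*(2 + 23)² + 12*(2 + 23)) - 89975) = -312121 - ((144 - 144*25² + 12*25) - 89975) = -312121 - ((144 - 144*625 + 300) - 89975) = -312121 - ((144 - 90000 + 300) - 89975) = -312121 - (-89556 - 89975) = -312121 - 1*(-179531) = -312121 + 179531 = -132590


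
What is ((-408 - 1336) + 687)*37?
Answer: -39109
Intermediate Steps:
((-408 - 1336) + 687)*37 = (-1744 + 687)*37 = -1057*37 = -39109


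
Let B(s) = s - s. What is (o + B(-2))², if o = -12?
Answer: 144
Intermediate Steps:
B(s) = 0
(o + B(-2))² = (-12 + 0)² = (-12)² = 144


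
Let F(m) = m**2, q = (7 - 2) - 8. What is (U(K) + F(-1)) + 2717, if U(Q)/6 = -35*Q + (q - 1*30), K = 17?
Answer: -1050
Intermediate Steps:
q = -3 (q = 5 - 8 = -3)
U(Q) = -198 - 210*Q (U(Q) = 6*(-35*Q + (-3 - 1*30)) = 6*(-35*Q + (-3 - 30)) = 6*(-35*Q - 33) = 6*(-33 - 35*Q) = -198 - 210*Q)
(U(K) + F(-1)) + 2717 = ((-198 - 210*17) + (-1)**2) + 2717 = ((-198 - 3570) + 1) + 2717 = (-3768 + 1) + 2717 = -3767 + 2717 = -1050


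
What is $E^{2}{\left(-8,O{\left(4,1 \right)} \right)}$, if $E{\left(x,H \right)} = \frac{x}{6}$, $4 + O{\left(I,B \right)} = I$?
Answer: $\frac{16}{9} \approx 1.7778$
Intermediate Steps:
$O{\left(I,B \right)} = -4 + I$
$E{\left(x,H \right)} = \frac{x}{6}$ ($E{\left(x,H \right)} = x \frac{1}{6} = \frac{x}{6}$)
$E^{2}{\left(-8,O{\left(4,1 \right)} \right)} = \left(\frac{1}{6} \left(-8\right)\right)^{2} = \left(- \frac{4}{3}\right)^{2} = \frac{16}{9}$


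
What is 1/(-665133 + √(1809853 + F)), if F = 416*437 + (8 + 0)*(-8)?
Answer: -665133/442399916108 - 53*√709/442399916108 ≈ -1.5067e-6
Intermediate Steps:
F = 181728 (F = 181792 + 8*(-8) = 181792 - 64 = 181728)
1/(-665133 + √(1809853 + F)) = 1/(-665133 + √(1809853 + 181728)) = 1/(-665133 + √1991581) = 1/(-665133 + 53*√709)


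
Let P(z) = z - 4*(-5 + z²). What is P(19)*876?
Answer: -1230780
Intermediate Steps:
P(z) = 20 + z - 4*z² (P(z) = z + (20 - 4*z²) = 20 + z - 4*z²)
P(19)*876 = (20 + 19 - 4*19²)*876 = (20 + 19 - 4*361)*876 = (20 + 19 - 1444)*876 = -1405*876 = -1230780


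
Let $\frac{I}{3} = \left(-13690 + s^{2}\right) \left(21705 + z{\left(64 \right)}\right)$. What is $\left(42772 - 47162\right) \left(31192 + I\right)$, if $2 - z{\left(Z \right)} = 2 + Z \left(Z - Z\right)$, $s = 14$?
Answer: $3857188413020$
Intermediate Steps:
$z{\left(Z \right)} = 0$ ($z{\left(Z \right)} = 2 - \left(2 + Z \left(Z - Z\right)\right) = 2 - \left(2 + Z 0\right) = 2 - \left(2 + 0\right) = 2 - 2 = 0$)
$I = -878661810$ ($I = 3 \left(-13690 + 14^{2}\right) \left(21705 + 0\right) = 3 \left(-13690 + 196\right) 21705 = 3 \left(\left(-13494\right) 21705\right) = 3 \left(-292887270\right) = -878661810$)
$\left(42772 - 47162\right) \left(31192 + I\right) = \left(42772 - 47162\right) \left(31192 - 878661810\right) = \left(-4390\right) \left(-878630618\right) = 3857188413020$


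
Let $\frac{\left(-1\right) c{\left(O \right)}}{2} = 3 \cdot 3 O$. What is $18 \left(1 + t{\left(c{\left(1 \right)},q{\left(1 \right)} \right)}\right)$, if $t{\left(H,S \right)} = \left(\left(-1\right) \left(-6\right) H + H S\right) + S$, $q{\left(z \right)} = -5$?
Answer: $-396$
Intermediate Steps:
$c{\left(O \right)} = - 18 O$ ($c{\left(O \right)} = - 2 \cdot 3 \cdot 3 O = - 2 \cdot 9 O = - 18 O$)
$t{\left(H,S \right)} = S + 6 H + H S$ ($t{\left(H,S \right)} = \left(6 H + H S\right) + S = S + 6 H + H S$)
$18 \left(1 + t{\left(c{\left(1 \right)},q{\left(1 \right)} \right)}\right) = 18 \left(1 + \left(-5 + 6 \left(\left(-18\right) 1\right) + \left(-18\right) 1 \left(-5\right)\right)\right) = 18 \left(1 - 23\right) = 18 \left(-22\right) = -396$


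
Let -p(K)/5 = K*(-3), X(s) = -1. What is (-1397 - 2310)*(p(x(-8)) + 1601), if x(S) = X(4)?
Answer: -5879302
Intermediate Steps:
x(S) = -1
p(K) = 15*K (p(K) = -5*K*(-3) = -(-15)*K = 15*K)
(-1397 - 2310)*(p(x(-8)) + 1601) = (-1397 - 2310)*(15*(-1) + 1601) = -3707*(-15 + 1601) = -3707*1586 = -5879302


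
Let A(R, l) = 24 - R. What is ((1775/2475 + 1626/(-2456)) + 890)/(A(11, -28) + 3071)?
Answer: 108205781/374928048 ≈ 0.28860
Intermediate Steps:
((1775/2475 + 1626/(-2456)) + 890)/(A(11, -28) + 3071) = ((1775/2475 + 1626/(-2456)) + 890)/((24 - 1*11) + 3071) = ((1775*(1/2475) + 1626*(-1/2456)) + 890)/((24 - 11) + 3071) = ((71/99 - 813/1228) + 890)/(13 + 3071) = (6701/121572 + 890)/3084 = (108205781/121572)*(1/3084) = 108205781/374928048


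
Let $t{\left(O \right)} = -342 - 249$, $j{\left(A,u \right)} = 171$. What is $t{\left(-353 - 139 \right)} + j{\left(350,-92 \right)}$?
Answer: $-420$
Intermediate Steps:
$t{\left(O \right)} = -591$
$t{\left(-353 - 139 \right)} + j{\left(350,-92 \right)} = -591 + 171 = -420$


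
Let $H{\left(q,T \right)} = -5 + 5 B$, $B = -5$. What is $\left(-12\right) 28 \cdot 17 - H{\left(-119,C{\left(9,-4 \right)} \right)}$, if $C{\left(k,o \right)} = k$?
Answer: $-5682$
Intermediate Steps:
$H{\left(q,T \right)} = -30$ ($H{\left(q,T \right)} = -5 + 5 \left(-5\right) = -5 - 25 = -30$)
$\left(-12\right) 28 \cdot 17 - H{\left(-119,C{\left(9,-4 \right)} \right)} = \left(-12\right) 28 \cdot 17 - -30 = \left(-336\right) 17 + 30 = -5712 + 30 = -5682$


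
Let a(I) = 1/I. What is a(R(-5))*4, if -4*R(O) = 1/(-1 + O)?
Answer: 96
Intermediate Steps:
R(O) = -1/(4*(-1 + O))
a(R(-5))*4 = 4/(-1/(-4 + 4*(-5))) = 4/(-1/(-4 - 20)) = 4/(-1/(-24)) = 4/(-1*(-1/24)) = 4/(1/24) = 24*4 = 96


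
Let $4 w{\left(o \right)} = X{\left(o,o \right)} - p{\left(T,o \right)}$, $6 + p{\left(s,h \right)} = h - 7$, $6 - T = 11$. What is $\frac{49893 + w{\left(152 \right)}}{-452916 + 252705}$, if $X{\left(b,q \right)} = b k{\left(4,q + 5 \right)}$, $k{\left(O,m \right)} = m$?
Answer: $- \frac{223297}{800844} \approx -0.27883$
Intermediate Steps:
$T = -5$ ($T = 6 - 11 = -5$)
$X{\left(b,q \right)} = b \left(5 + q\right)$ ($X{\left(b,q \right)} = b \left(q + 5\right) = b \left(5 + q\right)$)
$p{\left(s,h \right)} = -13 + h$ ($p{\left(s,h \right)} = -6 + \left(h - 7\right) = -6 + \left(-7 + h\right) = -13 + h$)
$w{\left(o \right)} = \frac{13}{4} - \frac{o}{4} + \frac{o \left(5 + o\right)}{4}$ ($w{\left(o \right)} = \frac{o \left(5 + o\right) - \left(-13 + o\right)}{4} = \frac{13 - o + o \left(5 + o\right)}{4} = \frac{13}{4} - \frac{o}{4} + \frac{o \left(5 + o\right)}{4}$)
$\frac{49893 + w{\left(152 \right)}}{-452916 + 252705} = \frac{49893 + \left(\frac{13}{4} - 38 + \frac{1}{4} \cdot 152 \left(5 + 152\right)\right)}{-452916 + 252705} = \frac{49893 + \left(\frac{13}{4} - 38 + \frac{1}{4} \cdot 152 \cdot 157\right)}{-200211} = \left(49893 + \left(\frac{13}{4} - 38 + 5966\right)\right) \left(- \frac{1}{200211}\right) = \left(49893 + \frac{23725}{4}\right) \left(- \frac{1}{200211}\right) = \frac{223297}{4} \left(- \frac{1}{200211}\right) = - \frac{223297}{800844}$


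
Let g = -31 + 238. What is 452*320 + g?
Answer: 144847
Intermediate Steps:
g = 207
452*320 + g = 452*320 + 207 = 144640 + 207 = 144847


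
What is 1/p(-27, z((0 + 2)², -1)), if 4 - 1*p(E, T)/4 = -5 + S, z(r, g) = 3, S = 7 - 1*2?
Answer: 1/16 ≈ 0.062500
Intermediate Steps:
S = 5 (S = 7 - 2 = 5)
p(E, T) = 16 (p(E, T) = 16 - 4*(-5 + 5) = 16 - 4*0 = 16 + 0 = 16)
1/p(-27, z((0 + 2)², -1)) = 1/16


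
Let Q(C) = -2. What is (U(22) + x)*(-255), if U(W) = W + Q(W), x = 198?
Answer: -55590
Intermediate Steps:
U(W) = -2 + W (U(W) = W - 2 = -2 + W)
(U(22) + x)*(-255) = ((-2 + 22) + 198)*(-255) = (20 + 198)*(-255) = 218*(-255) = -55590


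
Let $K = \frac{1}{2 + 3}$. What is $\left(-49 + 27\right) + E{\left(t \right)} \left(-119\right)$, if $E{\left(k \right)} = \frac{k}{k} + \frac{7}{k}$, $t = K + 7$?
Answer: $- \frac{9241}{36} \approx -256.69$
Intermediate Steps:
$K = \frac{1}{5} \approx 0.2$
$t = \frac{36}{5}$ ($t = \frac{1}{5} + 7 = \frac{36}{5} \approx 7.2$)
$E{\left(k \right)} = 1 + \frac{7}{k}$
$\left(-49 + 27\right) + E{\left(t \right)} \left(-119\right) = \left(-49 + 27\right) + \frac{7 + \frac{36}{5}}{\frac{36}{5}} \left(-119\right) = -22 + \frac{5}{36} \cdot \frac{71}{5} \left(-119\right) = -22 + \frac{71}{36} \left(-119\right) = -22 - \frac{8449}{36} = - \frac{9241}{36}$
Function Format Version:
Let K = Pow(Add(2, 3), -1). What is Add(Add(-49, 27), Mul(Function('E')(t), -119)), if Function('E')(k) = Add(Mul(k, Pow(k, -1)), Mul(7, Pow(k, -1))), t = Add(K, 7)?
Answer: Rational(-9241, 36) ≈ -256.69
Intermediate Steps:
K = Rational(1, 5) (K = Pow(5, -1) = Rational(1, 5) ≈ 0.20000)
t = Rational(36, 5) (t = Add(Rational(1, 5), 7) = Rational(36, 5) ≈ 7.2000)
Function('E')(k) = Add(1, Mul(7, Pow(k, -1)))
Add(Add(-49, 27), Mul(Function('E')(t), -119)) = Add(Add(-49, 27), Mul(Mul(Pow(Rational(36, 5), -1), Add(7, Rational(36, 5))), -119)) = Add(-22, Mul(Mul(Rational(5, 36), Rational(71, 5)), -119)) = Add(-22, Mul(Rational(71, 36), -119)) = Add(-22, Rational(-8449, 36)) = Rational(-9241, 36)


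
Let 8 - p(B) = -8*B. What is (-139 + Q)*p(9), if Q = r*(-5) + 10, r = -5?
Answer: -8320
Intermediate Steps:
p(B) = 8 + 8*B (p(B) = 8 - (-8)*B = 8 + 8*B)
Q = 35 (Q = -5*(-5) + 10 = 25 + 10 = 35)
(-139 + Q)*p(9) = (-139 + 35)*(8 + 8*9) = -104*(8 + 72) = -104*80 = -8320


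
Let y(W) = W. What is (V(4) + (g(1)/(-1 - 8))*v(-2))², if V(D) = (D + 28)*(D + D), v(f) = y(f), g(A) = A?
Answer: 5317636/81 ≈ 65650.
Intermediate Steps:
v(f) = f
V(D) = 2*D*(28 + D) (V(D) = (28 + D)*(2*D) = 2*D*(28 + D))
(V(4) + (g(1)/(-1 - 8))*v(-2))² = (2*4*(28 + 4) + (1/(-1 - 8))*(-2))² = (2*4*32 + (1/(-9))*(-2))² = (256 - ⅑*1*(-2))² = (256 - ⅑*(-2))² = (256 + 2/9)² = (2306/9)² = 5317636/81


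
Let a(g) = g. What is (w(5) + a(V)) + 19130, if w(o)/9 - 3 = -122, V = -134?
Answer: 17925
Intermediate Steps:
w(o) = -1071 (w(o) = 27 + 9*(-122) = 27 - 1098 = -1071)
(w(5) + a(V)) + 19130 = (-1071 - 134) + 19130 = -1205 + 19130 = 17925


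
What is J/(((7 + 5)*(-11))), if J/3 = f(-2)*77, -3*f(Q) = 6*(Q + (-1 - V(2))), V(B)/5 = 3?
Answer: -63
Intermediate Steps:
V(B) = 15 (V(B) = 5*3 = 15)
f(Q) = 32 - 2*Q (f(Q) = -2*(Q + (-1 - 1*15)) = -2*(Q + (-1 - 15)) = -2*(Q - 16) = -2*(-16 + Q) = -(-96 + 6*Q)/3 = 32 - 2*Q)
J = 8316 (J = 3*((32 - 2*(-2))*77) = 3*((32 + 4)*77) = 3*(36*77) = 3*2772 = 8316)
J/(((7 + 5)*(-11))) = 8316/(((7 + 5)*(-11))) = 8316/((12*(-11))) = 8316/(-132) = 8316*(-1/132) = -63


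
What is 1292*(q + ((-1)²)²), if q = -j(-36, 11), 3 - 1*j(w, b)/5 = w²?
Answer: 8354072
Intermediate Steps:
j(w, b) = 15 - 5*w²
q = 6465 (q = -(15 - 5*(-36)²) = -(15 - 5*1296) = -(15 - 6480) = -1*(-6465) = 6465)
1292*(q + ((-1)²)²) = 1292*(6465 + ((-1)²)²) = 1292*(6465 + 1²) = 1292*(6465 + 1) = 1292*6466 = 8354072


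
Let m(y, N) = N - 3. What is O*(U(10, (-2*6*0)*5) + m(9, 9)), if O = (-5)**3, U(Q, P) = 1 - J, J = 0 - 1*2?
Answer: -1125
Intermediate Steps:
m(y, N) = -3 + N
J = -2 (J = 0 - 2 = -2)
U(Q, P) = 3 (U(Q, P) = 1 - 1*(-2) = 1 + 2 = 3)
O = -125
O*(U(10, (-2*6*0)*5) + m(9, 9)) = -125*(3 + (-3 + 9)) = -125*(3 + 6) = -125*9 = -1125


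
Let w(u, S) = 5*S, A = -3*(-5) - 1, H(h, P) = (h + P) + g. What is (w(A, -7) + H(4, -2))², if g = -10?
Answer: 1849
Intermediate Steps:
H(h, P) = -10 + P + h (H(h, P) = (h + P) - 10 = (P + h) - 10 = -10 + P + h)
A = 14 (A = 15 - 1 = 14)
(w(A, -7) + H(4, -2))² = (5*(-7) + (-10 - 2 + 4))² = (-35 - 8)² = (-43)² = 1849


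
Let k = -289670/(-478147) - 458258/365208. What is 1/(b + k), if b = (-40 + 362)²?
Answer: 87311554788/9052754584195709 ≈ 9.6447e-6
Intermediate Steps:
b = 103684 (b = 322² = 103684)
k = -56662443283/87311554788 (k = -289670*(-1/478147) - 458258*1/365208 = 289670/478147 - 229129/182604 = -56662443283/87311554788 ≈ -0.64897)
1/(b + k) = 1/(103684 - 56662443283/87311554788) = 1/(9052754584195709/87311554788) = 87311554788/9052754584195709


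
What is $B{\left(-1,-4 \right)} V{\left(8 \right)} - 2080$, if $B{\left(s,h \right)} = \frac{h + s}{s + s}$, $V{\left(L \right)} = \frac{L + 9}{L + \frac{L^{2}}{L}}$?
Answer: $- \frac{66475}{32} \approx -2077.3$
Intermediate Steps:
$V{\left(L \right)} = \frac{9 + L}{2 L}$ ($V{\left(L \right)} = \frac{9 + L}{L + L} = \frac{9 + L}{2 L}$)
$B{\left(s,h \right)} = \frac{h + s}{2 s}$
$B{\left(-1,-4 \right)} V{\left(8 \right)} - 2080 = \frac{-4 - 1}{2 \left(-1\right)} \frac{9 + 8}{2 \cdot 8} - 2080 = \frac{1}{2} \left(-1\right) \left(-5\right) \frac{1}{2} \cdot \frac{1}{8} \cdot 17 - 2080 = \frac{5}{2} \cdot \frac{17}{16} - 2080 = \frac{85}{32} - 2080 = - \frac{66475}{32}$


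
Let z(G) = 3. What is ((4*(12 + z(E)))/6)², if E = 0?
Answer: 100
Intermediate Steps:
((4*(12 + z(E)))/6)² = ((4*(12 + 3))/6)² = ((4*15)*(⅙))² = (60*(⅙))² = 10² = 100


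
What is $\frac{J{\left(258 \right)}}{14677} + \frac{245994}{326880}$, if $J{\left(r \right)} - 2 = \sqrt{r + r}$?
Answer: $\frac{601851283}{799602960} + \frac{2 \sqrt{129}}{14677} \approx 0.75424$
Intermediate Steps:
$J{\left(r \right)} = 2 + \sqrt{2} \sqrt{r}$ ($J{\left(r \right)} = 2 + \sqrt{r + r} = 2 + \sqrt{2 r} = 2 + \sqrt{2} \sqrt{r}$)
$\frac{J{\left(258 \right)}}{14677} + \frac{245994}{326880} = \frac{2 + \sqrt{2} \sqrt{258}}{14677} + \frac{245994}{326880} = \left(2 + 2 \sqrt{129}\right) \frac{1}{14677} + 245994 \cdot \frac{1}{326880} = \left(\frac{2}{14677} + \frac{2 \sqrt{129}}{14677}\right) + \frac{40999}{54480} = \frac{601851283}{799602960} + \frac{2 \sqrt{129}}{14677}$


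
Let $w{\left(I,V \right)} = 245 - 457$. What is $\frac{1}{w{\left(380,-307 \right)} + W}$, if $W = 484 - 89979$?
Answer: $- \frac{1}{89707} \approx -1.1147 \cdot 10^{-5}$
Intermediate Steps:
$w{\left(I,V \right)} = -212$ ($w{\left(I,V \right)} = 245 - 457 = -212$)
$W = -89495$ ($W = 484 - 89979 = -89495$)
$\frac{1}{w{\left(380,-307 \right)} + W} = \frac{1}{-212 - 89495} = \frac{1}{-89707} = - \frac{1}{89707}$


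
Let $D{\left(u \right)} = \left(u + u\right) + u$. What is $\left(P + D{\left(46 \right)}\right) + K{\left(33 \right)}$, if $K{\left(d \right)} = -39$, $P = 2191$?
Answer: $2290$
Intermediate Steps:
$D{\left(u \right)} = 3 u$ ($D{\left(u \right)} = 2 u + u = 3 u$)
$\left(P + D{\left(46 \right)}\right) + K{\left(33 \right)} = \left(2191 + 3 \cdot 46\right) - 39 = \left(2191 + 138\right) - 39 = 2329 - 39 = 2290$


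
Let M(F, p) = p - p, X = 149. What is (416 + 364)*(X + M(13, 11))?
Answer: 116220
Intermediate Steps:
M(F, p) = 0
(416 + 364)*(X + M(13, 11)) = (416 + 364)*(149 + 0) = 780*149 = 116220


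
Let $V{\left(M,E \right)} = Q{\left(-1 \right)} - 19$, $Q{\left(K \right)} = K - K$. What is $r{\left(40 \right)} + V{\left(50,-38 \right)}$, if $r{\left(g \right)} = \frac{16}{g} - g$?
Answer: $- \frac{293}{5} \approx -58.6$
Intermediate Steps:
$Q{\left(K \right)} = 0$
$V{\left(M,E \right)} = -19$ ($V{\left(M,E \right)} = 0 - 19 = -19$)
$r{\left(g \right)} = - g + \frac{16}{g}$
$r{\left(40 \right)} + V{\left(50,-38 \right)} = \left(\left(-1\right) 40 + \frac{16}{40}\right) - 19 = \left(-40 + 16 \cdot \frac{1}{40}\right) - 19 = \left(-40 + \frac{2}{5}\right) - 19 = - \frac{198}{5} - 19 = - \frac{293}{5}$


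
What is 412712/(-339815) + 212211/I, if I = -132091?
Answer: -126628021757/44886503165 ≈ -2.8211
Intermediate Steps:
412712/(-339815) + 212211/I = 412712/(-339815) + 212211/(-132091) = 412712*(-1/339815) + 212211*(-1/132091) = -412712/339815 - 212211/132091 = -126628021757/44886503165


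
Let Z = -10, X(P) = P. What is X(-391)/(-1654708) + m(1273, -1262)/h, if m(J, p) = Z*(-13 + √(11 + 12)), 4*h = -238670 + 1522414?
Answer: 967608/1508680019 - 5*√23/160468 ≈ 0.00049193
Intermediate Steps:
h = 320936 (h = (-238670 + 1522414)/4 = (¼)*1283744 = 320936)
m(J, p) = 130 - 10*√23 (m(J, p) = -10*(-13 + √(11 + 12)) = -10*(-13 + √23) = 130 - 10*√23)
X(-391)/(-1654708) + m(1273, -1262)/h = -391/(-1654708) + (130 - 10*√23)/320936 = -391*(-1/1654708) + (130 - 10*√23)*(1/320936) = 391/1654708 + (65/160468 - 5*√23/160468) = 967608/1508680019 - 5*√23/160468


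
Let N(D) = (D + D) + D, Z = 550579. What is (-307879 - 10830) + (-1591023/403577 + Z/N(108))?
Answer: -41452368028501/130758948 ≈ -3.1701e+5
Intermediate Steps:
N(D) = 3*D (N(D) = 2*D + D = 3*D)
(-307879 - 10830) + (-1591023/403577 + Z/N(108)) = (-307879 - 10830) + (-1591023/403577 + 550579/((3*108))) = -318709 + (-1591023*1/403577 + 550579/324) = -318709 + (-1591023/403577 + 550579*(1/324)) = -318709 + (-1591023/403577 + 550579/324) = -318709 + 221685529631/130758948 = -41452368028501/130758948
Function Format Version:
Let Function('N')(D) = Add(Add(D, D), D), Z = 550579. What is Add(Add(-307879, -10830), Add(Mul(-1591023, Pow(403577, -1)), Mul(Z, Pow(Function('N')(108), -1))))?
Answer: Rational(-41452368028501, 130758948) ≈ -3.1701e+5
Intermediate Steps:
Function('N')(D) = Mul(3, D) (Function('N')(D) = Add(Mul(2, D), D) = Mul(3, D))
Add(Add(-307879, -10830), Add(Mul(-1591023, Pow(403577, -1)), Mul(Z, Pow(Function('N')(108), -1)))) = Add(Add(-307879, -10830), Add(Mul(-1591023, Pow(403577, -1)), Mul(550579, Pow(Mul(3, 108), -1)))) = Add(-318709, Add(Mul(-1591023, Rational(1, 403577)), Mul(550579, Pow(324, -1)))) = Add(-318709, Add(Rational(-1591023, 403577), Mul(550579, Rational(1, 324)))) = Add(-318709, Add(Rational(-1591023, 403577), Rational(550579, 324))) = Add(-318709, Rational(221685529631, 130758948)) = Rational(-41452368028501, 130758948)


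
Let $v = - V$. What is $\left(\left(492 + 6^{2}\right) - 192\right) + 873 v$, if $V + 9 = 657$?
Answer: $-565368$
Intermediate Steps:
$V = 648$ ($V = -9 + 657 = 648$)
$v = -648$ ($v = \left(-1\right) 648 = -648$)
$\left(\left(492 + 6^{2}\right) - 192\right) + 873 v = \left(\left(492 + 6^{2}\right) - 192\right) + 873 \left(-648\right) = \left(\left(492 + 36\right) - 192\right) - 565704 = \left(528 - 192\right) - 565704 = 336 - 565704 = -565368$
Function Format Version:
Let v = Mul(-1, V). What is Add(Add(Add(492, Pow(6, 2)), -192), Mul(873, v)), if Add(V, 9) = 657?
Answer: -565368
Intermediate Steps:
V = 648 (V = Add(-9, 657) = 648)
v = -648 (v = Mul(-1, 648) = -648)
Add(Add(Add(492, Pow(6, 2)), -192), Mul(873, v)) = Add(Add(Add(492, Pow(6, 2)), -192), Mul(873, -648)) = Add(Add(Add(492, 36), -192), -565704) = Add(Add(528, -192), -565704) = Add(336, -565704) = -565368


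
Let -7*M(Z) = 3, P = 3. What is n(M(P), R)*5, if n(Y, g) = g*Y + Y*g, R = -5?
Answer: 150/7 ≈ 21.429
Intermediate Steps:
M(Z) = -3/7 (M(Z) = -⅐*3 = -3/7)
n(Y, g) = 2*Y*g (n(Y, g) = Y*g + Y*g = 2*Y*g)
n(M(P), R)*5 = (2*(-3/7)*(-5))*5 = (30/7)*5 = 150/7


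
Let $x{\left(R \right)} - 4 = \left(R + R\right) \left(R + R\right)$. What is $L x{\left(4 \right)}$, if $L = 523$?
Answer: $35564$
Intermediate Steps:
$x{\left(R \right)} = 4 + 4 R^{2}$ ($x{\left(R \right)} = 4 + \left(R + R\right) \left(R + R\right) = 4 + 2 R 2 R = 4 + 4 R^{2}$)
$L x{\left(4 \right)} = 523 \left(4 + 4 \cdot 4^{2}\right) = 523 \left(4 + 4 \cdot 16\right) = 523 \left(4 + 64\right) = 523 \cdot 68 = 35564$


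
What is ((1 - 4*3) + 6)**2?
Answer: 25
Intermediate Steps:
((1 - 4*3) + 6)**2 = ((1 - 12) + 6)**2 = (-11 + 6)**2 = (-5)**2 = 25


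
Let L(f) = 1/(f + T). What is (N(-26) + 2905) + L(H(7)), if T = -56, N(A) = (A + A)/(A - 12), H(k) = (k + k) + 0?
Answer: 2319263/798 ≈ 2906.3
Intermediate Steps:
H(k) = 2*k (H(k) = 2*k + 0 = 2*k)
N(A) = 2*A/(-12 + A) (N(A) = (2*A)/(-12 + A) = 2*A/(-12 + A))
L(f) = 1/(-56 + f) (L(f) = 1/(f - 56) = 1/(-56 + f))
(N(-26) + 2905) + L(H(7)) = (2*(-26)/(-12 - 26) + 2905) + 1/(-56 + 2*7) = (2*(-26)/(-38) + 2905) + 1/(-56 + 14) = (2*(-26)*(-1/38) + 2905) + 1/(-42) = (26/19 + 2905) - 1/42 = 55221/19 - 1/42 = 2319263/798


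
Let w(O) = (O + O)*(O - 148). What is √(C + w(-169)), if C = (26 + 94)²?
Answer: √121546 ≈ 348.63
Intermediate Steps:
w(O) = 2*O*(-148 + O) (w(O) = (2*O)*(-148 + O) = 2*O*(-148 + O))
C = 14400 (C = 120² = 14400)
√(C + w(-169)) = √(14400 + 2*(-169)*(-148 - 169)) = √(14400 + 2*(-169)*(-317)) = √(14400 + 107146) = √121546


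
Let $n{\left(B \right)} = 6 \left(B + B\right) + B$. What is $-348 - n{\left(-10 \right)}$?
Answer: $-218$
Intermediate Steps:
$n{\left(B \right)} = 13 B$ ($n{\left(B \right)} = 6 \cdot 2 B + B = 12 B + B = 13 B$)
$-348 - n{\left(-10 \right)} = -348 - 13 \left(-10\right) = -348 - -130 = -348 + 130 = -218$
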